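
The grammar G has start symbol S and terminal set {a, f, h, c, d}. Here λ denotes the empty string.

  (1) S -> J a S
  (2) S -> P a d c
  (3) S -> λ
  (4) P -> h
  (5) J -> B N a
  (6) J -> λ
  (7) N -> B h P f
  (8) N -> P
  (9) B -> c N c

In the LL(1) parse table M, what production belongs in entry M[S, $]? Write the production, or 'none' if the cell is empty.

S -> λ

FIRST(P): from P->h we get {h}. So FIRST(P) = {h}.
FIRST(B): from B->c N c we get {c}. So FIRST(B) = {c}.
FIRST(J): from J->B N a we get {c}; from J->λ we get {λ}. So FIRST(J) = {λ, c}.
FIRST(N): from N->B h P f we get {c}; from N->P we get {h}. So FIRST(N) = {c, h}.
FIRST(S): from S->J a S we get {a, c}; from S->P a d c we get {h}; from S->λ we get {λ}. So FIRST(S) = {λ, a, c, h}.
FOLLOW(S) includes $ since S is the start symbol.
FOLLOW(S): in S->J a S, the suffix after S is empty (adds nothing new). Thus FOLLOW(S) = {$}.
For S -> J a S: FIRST(J a S) = {a, c}, so it goes in M[S, t] for t ∈ {a, c}.
For S -> P a d c: FIRST(P a d c) = {h}, so it goes in M[S, t] for t ∈ {h}.
For S -> λ: FIRST(λ) = {λ}, so it goes in M[S, t] for t ∈ {}; since λ ∈ FIRST, also for every t ∈ FOLLOW(S) = {$}.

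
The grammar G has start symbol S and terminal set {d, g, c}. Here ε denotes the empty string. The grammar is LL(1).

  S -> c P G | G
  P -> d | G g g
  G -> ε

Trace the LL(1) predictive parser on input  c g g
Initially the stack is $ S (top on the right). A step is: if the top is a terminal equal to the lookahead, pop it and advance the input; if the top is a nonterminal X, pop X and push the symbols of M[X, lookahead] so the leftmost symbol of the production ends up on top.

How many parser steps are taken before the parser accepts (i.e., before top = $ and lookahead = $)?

7

     Stack      Input    Action
  1  $ S        c g g $  expand S -> c P G
  2  $ G P c    c g g $  match c
  3  $ G P      g g $    expand P -> G g g
  4  $ G g g G  g g $    expand G -> ε
  5  $ G g g    g g $    match g
  6  $ G g      g $      match g
  7  $ G        $        expand G -> ε
Accept reached after 7 steps.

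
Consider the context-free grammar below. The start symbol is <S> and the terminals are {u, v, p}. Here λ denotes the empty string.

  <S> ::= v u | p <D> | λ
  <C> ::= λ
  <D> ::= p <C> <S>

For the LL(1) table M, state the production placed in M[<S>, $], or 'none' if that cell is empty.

<S> ::= λ

FIRST(<S>): from <S>::=v u we get {v}; from <S>::=p <D> we get {p}; from <S>::=λ we get {λ}. So FIRST(<S>) = {λ, p, v}.
FIRST(<C>): from <C>::=λ we get {λ}. So FIRST(<C>) = {λ}.
FIRST(<D>): from <D>::=p <C> <S> we get {p}. So FIRST(<D>) = {p}.
FOLLOW(<S>) includes $ since <S> is the start symbol.
FOLLOW(<S>): in <D>::=p <C> <S>, the suffix after <S> is empty, so FOLLOW(<S>) ⊇ FOLLOW(<D>) = {$}. Thus FOLLOW(<S>) = {$}.
FOLLOW(<D>): in <S>::=p <D>, the suffix after <D> is empty, so FOLLOW(<D>) ⊇ FOLLOW(<S>) = {$}. Thus FOLLOW(<D>) = {$}.
For <S> ::= v u: FIRST(v u) = {v}, so it goes in M[<S>, t] for t ∈ {v}.
For <S> ::= p <D>: FIRST(p <D>) = {p}, so it goes in M[<S>, t] for t ∈ {p}.
For <S> ::= λ: FIRST(λ) = {λ}, so it goes in M[<S>, t] for t ∈ {}; since λ ∈ FIRST, also for every t ∈ FOLLOW(<S>) = {$}.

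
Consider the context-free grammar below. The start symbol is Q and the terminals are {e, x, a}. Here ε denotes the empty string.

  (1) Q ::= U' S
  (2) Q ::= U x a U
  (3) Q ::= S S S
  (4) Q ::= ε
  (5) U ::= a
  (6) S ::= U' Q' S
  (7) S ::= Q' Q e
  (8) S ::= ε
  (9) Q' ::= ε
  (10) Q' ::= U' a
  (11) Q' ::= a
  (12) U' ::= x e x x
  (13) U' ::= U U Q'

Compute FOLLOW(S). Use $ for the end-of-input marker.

{$, a, e, x}

FIRST(U): from U::=a we get {a}. So FIRST(U) = {a}.
FIRST(U'): from U'::=x e x x we get {x}; from U'::=U U Q' we get {a}. So FIRST(U') = {a, x}.
FIRST(Q'): from Q'::=ε we get {ε}; from Q'::=U' a we get {a, x}; from Q'::=a we get {a}. So FIRST(Q') = {ε, a, x}.
FIRST(Q): from Q::=U' S we get {a, x}; from Q::=U x a U we get {a}; from Q::=S S S we get {ε, a, e, x}; from Q::=ε we get {ε}. So FIRST(Q) = {ε, a, e, x}.
FIRST(S): from S::=U' Q' S we get {a, x}; from S::=Q' Q e we get {a, e, x}; from S::=ε we get {ε}. So FIRST(S) = {ε, a, e, x}.
FOLLOW(Q) includes $ since Q is the start symbol.
FOLLOW(Q): in S::=Q' Q e, Q is followed by e with FIRST {e}. Thus FOLLOW(Q) = {$, e}.
FOLLOW(S): in Q::=U' S, the suffix after S is empty, so FOLLOW(S) ⊇ FOLLOW(Q) = {$, e}; in Q::=S S S (occurrence 1), S is followed by S S with FIRST {ε, a, e, x}; in Q::=S S S (occurrence 1), the suffix after S is nullable, so FOLLOW(S) ⊇ FOLLOW(Q) = {$, e}; in Q::=S S S (occurrence 2), S is followed by S with FIRST {ε, a, e, x}; in Q::=S S S (occurrence 2), the suffix after S is nullable, so FOLLOW(S) ⊇ FOLLOW(Q) = {$, e}; in Q::=S S S (occurrence 3), the suffix after S is empty, so FOLLOW(S) ⊇ FOLLOW(Q) = {$, e}; in S::=U' Q' S, the suffix after S is empty (adds nothing new). Thus FOLLOW(S) = {$, a, e, x}.
FOLLOW(U'): in Q::=U' S, U' is followed by S with FIRST {ε, a, e, x}; in Q::=U' S, the suffix after U' is nullable, so FOLLOW(U') ⊇ FOLLOW(Q) = {$, e}; in S::=U' Q' S, U' is followed by Q' S with FIRST {ε, a, e, x}; in S::=U' Q' S, the suffix after U' is nullable, so FOLLOW(U') ⊇ FOLLOW(S) = {$, a, e, x}; in Q'::=U' a, U' is followed by a with FIRST {a}. Thus FOLLOW(U') = {$, a, e, x}.
FOLLOW(U): in Q::=U x a U (occurrence 1), U is followed by x a U with FIRST {x}; in Q::=U x a U (occurrence 2), the suffix after U is empty, so FOLLOW(U) ⊇ FOLLOW(Q) = {$, e}; in U'::=U U Q' (occurrence 1), U is followed by U Q' with FIRST {a}; in U'::=U U Q' (occurrence 2), U is followed by Q' with FIRST {ε, a, x}; in U'::=U U Q' (occurrence 2), the suffix after U is nullable, so FOLLOW(U) ⊇ FOLLOW(U') = {$, a, e, x}. Thus FOLLOW(U) = {$, a, e, x}.
FOLLOW(Q'): in S::=U' Q' S, Q' is followed by S with FIRST {ε, a, e, x}; in S::=U' Q' S, the suffix after Q' is nullable, so FOLLOW(Q') ⊇ FOLLOW(S) = {$, a, e, x}; in S::=Q' Q e, Q' is followed by Q e with FIRST {a, e, x}; in U'::=U U Q', the suffix after Q' is empty, so FOLLOW(Q') ⊇ FOLLOW(U') = {$, a, e, x}. Thus FOLLOW(Q') = {$, a, e, x}.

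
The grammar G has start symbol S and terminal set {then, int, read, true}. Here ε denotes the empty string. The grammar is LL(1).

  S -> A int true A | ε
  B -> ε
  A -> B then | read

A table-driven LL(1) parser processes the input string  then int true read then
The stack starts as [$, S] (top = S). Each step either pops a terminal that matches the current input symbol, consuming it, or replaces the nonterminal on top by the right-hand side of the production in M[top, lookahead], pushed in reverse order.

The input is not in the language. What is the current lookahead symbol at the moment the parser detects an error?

step 1: stack=$ S  input=then int true read then $  — expand S -> A int true A
step 2: stack=$ A true int A  input=then int true read then $  — expand A -> B then
step 3: stack=$ A true int then B  input=then int true read then $  — expand B -> ε
step 4: stack=$ A true int then  input=then int true read then $  — match then
step 5: stack=$ A true int  input=int true read then $  — match int
step 6: stack=$ A true  input=true read then $  — match true
step 7: stack=$ A  input=read then $  — expand A -> read
step 8: stack=$ read  input=read then $  — match read
step 9: stack=$  input=then $  — error: stack empty but input remains

then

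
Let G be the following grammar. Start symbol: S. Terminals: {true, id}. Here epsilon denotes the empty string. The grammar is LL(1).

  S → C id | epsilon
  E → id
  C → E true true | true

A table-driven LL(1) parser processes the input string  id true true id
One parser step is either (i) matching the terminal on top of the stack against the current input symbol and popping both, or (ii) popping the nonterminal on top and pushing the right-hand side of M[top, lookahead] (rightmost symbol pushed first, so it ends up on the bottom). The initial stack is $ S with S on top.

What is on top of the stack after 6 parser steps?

step 1: stack=$ S  input=id true true id $  — expand S → C id
step 2: stack=$ id C  input=id true true id $  — expand C → E true true
step 3: stack=$ id true true E  input=id true true id $  — expand E → id
step 4: stack=$ id true true id  input=id true true id $  — match id
step 5: stack=$ id true true  input=true true id $  — match true
step 6: stack=$ id true  input=true id $  — match true
Stack after step 6: $ id (top = id).

id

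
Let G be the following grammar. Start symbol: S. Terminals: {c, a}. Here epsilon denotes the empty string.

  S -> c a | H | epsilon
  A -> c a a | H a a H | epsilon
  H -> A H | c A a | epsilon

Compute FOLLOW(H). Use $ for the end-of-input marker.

{$, a, c}

FIRST(S): from S->c a we get {c}; from S->H we get {epsilon, a, c}; from S->epsilon we get {epsilon}. So FIRST(S) = {epsilon, a, c}.
FIRST(A): from A->c a a we get {c}; from A->H a a H we get {a, c}; from A->epsilon we get {epsilon}. So FIRST(A) = {epsilon, a, c}.
FIRST(H): from H->A H we get {epsilon, a, c}; from H->c A a we get {c}; from H->epsilon we get {epsilon}. So FIRST(H) = {epsilon, a, c}.
FOLLOW(S) includes $ since S is the start symbol.
FOLLOW(S): S appears on no right-hand side. Thus FOLLOW(S) = {$}.
FOLLOW(A): in H->A H, A is followed by H with FIRST {epsilon, a, c}; in H->A H, the suffix after A is nullable, so FOLLOW(A) ⊇ FOLLOW(H) = {$, a, c}; in H->c A a, A is followed by a with FIRST {a}. Thus FOLLOW(A) = {$, a, c}.
FOLLOW(H): in S->H, the suffix after H is empty, so FOLLOW(H) ⊇ FOLLOW(S) = {$}; in A->H a a H (occurrence 1), H is followed by a a H with FIRST {a}; in A->H a a H (occurrence 2), the suffix after H is empty, so FOLLOW(H) ⊇ FOLLOW(A) = {$, a, c}; in H->A H, the suffix after H is empty (adds nothing new). Thus FOLLOW(H) = {$, a, c}.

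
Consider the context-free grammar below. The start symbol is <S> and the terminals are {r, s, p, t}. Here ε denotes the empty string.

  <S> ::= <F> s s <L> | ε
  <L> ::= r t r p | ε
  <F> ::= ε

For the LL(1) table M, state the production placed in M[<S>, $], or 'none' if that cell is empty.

<S> ::= ε

FIRST(<L>) = {ε, r}
FIRST(<F>) = {ε}
FIRST(<S>) = {ε, s}  (via <F> s s <L>)
FOLLOW(<S>) includes $ since <S> is the start symbol.
FOLLOW(<S>): <S> appears on no right-hand side. Thus FOLLOW(<S>) = {$}.
For <S> ::= <F> s s <L>: FIRST(<F> s s <L>) = {s}, so it goes in M[<S>, t] for t ∈ {s}.
For <S> ::= ε: FIRST(ε) = {ε}, so it goes in M[<S>, t] for t ∈ {}; since ε ∈ FIRST, also for every t ∈ FOLLOW(<S>) = {$}.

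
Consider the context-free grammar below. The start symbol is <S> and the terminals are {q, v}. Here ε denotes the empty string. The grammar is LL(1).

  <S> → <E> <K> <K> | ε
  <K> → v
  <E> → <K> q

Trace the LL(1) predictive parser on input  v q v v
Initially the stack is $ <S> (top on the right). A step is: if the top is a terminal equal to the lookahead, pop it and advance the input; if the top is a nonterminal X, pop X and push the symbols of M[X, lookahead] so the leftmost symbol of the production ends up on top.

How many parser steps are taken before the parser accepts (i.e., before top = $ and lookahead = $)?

9

     Stack            Input      Action
  1  $ <S>            v q v v $  expand <S> → <E> <K> <K>
  2  $ <K> <K> <E>    v q v v $  expand <E> → <K> q
  3  $ <K> <K> q <K>  v q v v $  expand <K> → v
  4  $ <K> <K> q v    v q v v $  match v
  5  $ <K> <K> q      q v v $    match q
  6  $ <K> <K>        v v $      expand <K> → v
  7  $ <K> v          v v $      match v
  8  $ <K>            v $        expand <K> → v
  9  $ v              v $        match v
Accept reached after 9 steps.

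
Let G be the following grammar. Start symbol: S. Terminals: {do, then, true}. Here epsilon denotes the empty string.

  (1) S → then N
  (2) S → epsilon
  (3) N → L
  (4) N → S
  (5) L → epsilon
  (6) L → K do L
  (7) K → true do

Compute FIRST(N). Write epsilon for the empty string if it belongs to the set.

FIRST(S) = {epsilon, then}
FIRST(K) = {true}
FIRST(L) = {epsilon, true}  (via K do L)
FIRST(N) = {epsilon, then, true}  (via L, S)

{epsilon, then, true}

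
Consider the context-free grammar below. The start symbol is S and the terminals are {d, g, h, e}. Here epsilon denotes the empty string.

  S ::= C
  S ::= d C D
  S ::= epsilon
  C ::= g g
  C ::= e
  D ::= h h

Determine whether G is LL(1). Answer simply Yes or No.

FIRST(S) = {epsilon, d, e, g}
FIRST(C) = {e, g}
FIRST(D) = {h}
FOLLOW(S) = {$}
FOLLOW(C) = {$, h}
FOLLOW(D) = {$}
Each cell of M receives at most one production.

Yes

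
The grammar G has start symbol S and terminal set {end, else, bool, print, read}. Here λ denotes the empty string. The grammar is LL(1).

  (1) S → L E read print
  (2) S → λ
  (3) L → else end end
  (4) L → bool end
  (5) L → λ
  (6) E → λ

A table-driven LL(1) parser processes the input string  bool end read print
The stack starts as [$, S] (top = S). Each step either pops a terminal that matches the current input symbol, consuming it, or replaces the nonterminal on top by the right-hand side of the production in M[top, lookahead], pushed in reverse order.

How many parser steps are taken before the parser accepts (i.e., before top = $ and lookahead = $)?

step 1: stack=$ S  input=bool end read print $  — expand S → L E read print
step 2: stack=$ print read E L  input=bool end read print $  — expand L → bool end
step 3: stack=$ print read E end bool  input=bool end read print $  — match bool
step 4: stack=$ print read E end  input=end read print $  — match end
step 5: stack=$ print read E  input=read print $  — expand E → λ
step 6: stack=$ print read  input=read print $  — match read
step 7: stack=$ print  input=print $  — match print
Accept reached after 7 steps.

7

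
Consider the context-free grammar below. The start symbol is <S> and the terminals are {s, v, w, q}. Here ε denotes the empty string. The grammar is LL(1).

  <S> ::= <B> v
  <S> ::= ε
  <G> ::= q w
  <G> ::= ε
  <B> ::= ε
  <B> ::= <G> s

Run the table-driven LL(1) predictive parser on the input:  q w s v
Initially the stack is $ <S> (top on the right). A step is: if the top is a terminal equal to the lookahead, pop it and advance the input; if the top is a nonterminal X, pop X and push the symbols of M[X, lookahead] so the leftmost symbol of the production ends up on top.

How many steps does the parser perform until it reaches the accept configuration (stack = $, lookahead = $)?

7

     Stack      Input      Action
  1  $ <S>      q w s v $  expand <S> ::= <B> v
  2  $ v <B>    q w s v $  expand <B> ::= <G> s
  3  $ v s <G>  q w s v $  expand <G> ::= q w
  4  $ v s w q  q w s v $  match q
  5  $ v s w    w s v $    match w
  6  $ v s      s v $      match s
  7  $ v        v $        match v
Accept reached after 7 steps.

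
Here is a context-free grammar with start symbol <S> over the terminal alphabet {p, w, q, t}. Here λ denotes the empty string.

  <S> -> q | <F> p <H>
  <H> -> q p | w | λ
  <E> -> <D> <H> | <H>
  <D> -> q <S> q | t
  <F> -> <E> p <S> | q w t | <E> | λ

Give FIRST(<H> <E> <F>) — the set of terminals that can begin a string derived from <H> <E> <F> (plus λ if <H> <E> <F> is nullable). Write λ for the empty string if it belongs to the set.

{λ, p, q, t, w}

FIRST(<H>): from <H>->q p we get {q}; from <H>->w we get {w}; from <H>->λ we get {λ}. So FIRST(<H>) = {λ, q, w}.
FIRST(<D>): from <D>->q <S> q we get {q}; from <D>->t we get {t}. So FIRST(<D>) = {q, t}.
FIRST(<E>): from <E>-><D> <H> we get {q, t}; from <E>-><H> we get {λ, q, w}. So FIRST(<E>) = {λ, q, t, w}.
FIRST(<F>): from <F>-><E> p <S> we get {p, q, t, w}; from <F>->q w t we get {q}; from <F>-><E> we get {λ, q, t, w}; from <F>->λ we get {λ}. So FIRST(<F>) = {λ, p, q, t, w}.
FIRST(<S>): from <S>->q we get {q}; from <S>-><F> p <H> we get {p, q, t, w}. So FIRST(<S>) = {p, q, t, w}.
FIRST(<H> <E> <F>): take FIRST of each symbol in turn, carrying on past any symbol whose FIRST contains λ; result {λ, p, q, t, w}.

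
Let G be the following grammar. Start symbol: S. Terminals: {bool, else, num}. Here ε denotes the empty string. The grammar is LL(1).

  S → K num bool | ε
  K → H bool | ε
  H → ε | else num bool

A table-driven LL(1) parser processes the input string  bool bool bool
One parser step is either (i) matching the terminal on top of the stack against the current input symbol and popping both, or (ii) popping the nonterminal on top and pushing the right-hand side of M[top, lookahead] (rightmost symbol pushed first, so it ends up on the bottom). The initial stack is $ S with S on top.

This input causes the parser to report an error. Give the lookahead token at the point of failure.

step 1: stack=$ S  input=bool bool bool $  — expand S → K num bool
step 2: stack=$ bool num K  input=bool bool bool $  — expand K → H bool
step 3: stack=$ bool num bool H  input=bool bool bool $  — expand H → ε
step 4: stack=$ bool num bool  input=bool bool bool $  — match bool
step 5: stack=$ bool num  input=bool bool $  — error: top is terminal num but lookahead is bool

bool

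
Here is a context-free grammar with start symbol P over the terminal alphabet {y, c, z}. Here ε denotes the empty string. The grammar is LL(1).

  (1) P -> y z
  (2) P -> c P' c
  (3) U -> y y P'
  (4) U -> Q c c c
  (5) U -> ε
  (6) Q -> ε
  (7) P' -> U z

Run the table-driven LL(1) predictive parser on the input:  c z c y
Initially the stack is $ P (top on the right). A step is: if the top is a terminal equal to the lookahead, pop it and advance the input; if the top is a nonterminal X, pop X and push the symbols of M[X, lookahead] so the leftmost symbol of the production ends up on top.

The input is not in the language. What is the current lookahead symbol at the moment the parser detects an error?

step 1: stack=$ P  input=c z c y $  — expand P -> c P' c
step 2: stack=$ c P' c  input=c z c y $  — match c
step 3: stack=$ c P'  input=z c y $  — expand P' -> U z
step 4: stack=$ c z U  input=z c y $  — expand U -> ε
step 5: stack=$ c z  input=z c y $  — match z
step 6: stack=$ c  input=c y $  — match c
step 7: stack=$  input=y $  — error: stack empty but input remains

y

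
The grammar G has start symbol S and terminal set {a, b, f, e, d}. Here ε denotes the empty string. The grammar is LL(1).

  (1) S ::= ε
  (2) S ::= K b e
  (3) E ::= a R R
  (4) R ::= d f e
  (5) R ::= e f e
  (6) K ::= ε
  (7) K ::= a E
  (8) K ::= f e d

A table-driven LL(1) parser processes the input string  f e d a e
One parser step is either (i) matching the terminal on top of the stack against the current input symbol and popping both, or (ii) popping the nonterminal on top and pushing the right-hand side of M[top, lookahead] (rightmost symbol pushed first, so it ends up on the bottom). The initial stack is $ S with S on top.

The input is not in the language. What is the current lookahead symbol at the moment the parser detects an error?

a

     Stack        Input        Action
  1  $ S          f e d a e $  expand S ::= K b e
  2  $ e b K      f e d a e $  expand K ::= f e d
  3  $ e b d e f  f e d a e $  match f
  4  $ e b d e    e d a e $    match e
  5  $ e b d      d a e $      match d
  6  $ e b        a e $        error: top is terminal b but lookahead is a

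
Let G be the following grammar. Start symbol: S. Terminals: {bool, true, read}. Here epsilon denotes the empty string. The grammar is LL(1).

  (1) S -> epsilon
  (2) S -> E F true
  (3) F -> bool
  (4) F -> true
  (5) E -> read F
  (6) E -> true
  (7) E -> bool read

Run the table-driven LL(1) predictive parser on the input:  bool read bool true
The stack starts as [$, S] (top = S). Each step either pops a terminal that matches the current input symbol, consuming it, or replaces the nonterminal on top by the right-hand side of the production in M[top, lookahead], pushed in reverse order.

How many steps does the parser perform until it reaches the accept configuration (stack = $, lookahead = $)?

7

step 1: stack=$ S  input=bool read bool true $  — expand S -> E F true
step 2: stack=$ true F E  input=bool read bool true $  — expand E -> bool read
step 3: stack=$ true F read bool  input=bool read bool true $  — match bool
step 4: stack=$ true F read  input=read bool true $  — match read
step 5: stack=$ true F  input=bool true $  — expand F -> bool
step 6: stack=$ true bool  input=bool true $  — match bool
step 7: stack=$ true  input=true $  — match true
Accept reached after 7 steps.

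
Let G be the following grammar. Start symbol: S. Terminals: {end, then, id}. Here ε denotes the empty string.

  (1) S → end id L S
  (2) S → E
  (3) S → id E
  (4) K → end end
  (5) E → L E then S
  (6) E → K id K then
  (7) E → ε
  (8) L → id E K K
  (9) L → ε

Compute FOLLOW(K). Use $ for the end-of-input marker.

{$, end, id, then}

FIRST(K): from K→end end we get {end}. So FIRST(K) = {end}.
FIRST(L): from L→id E K K we get {id}; from L→ε we get {ε}. So FIRST(L) = {ε, id}.
FIRST(E): from E→L E then S we get {end, id, then}; from E→K id K then we get {end}; from E→ε we get {ε}. So FIRST(E) = {ε, end, id, then}.
FIRST(S): from S→end id L S we get {end}; from S→E we get {ε, end, id, then}; from S→id E we get {id}. So FIRST(S) = {ε, end, id, then}.
FOLLOW(S) includes $ since S is the start symbol.
FOLLOW(S): in S→end id L S, the suffix after S is empty (adds nothing new); in E→L E then S, the suffix after S is empty, so FOLLOW(S) ⊇ FOLLOW(E) = {$, end, then}. Thus FOLLOW(S) = {$, end, then}.
FOLLOW(E): in S→E, the suffix after E is empty, so FOLLOW(E) ⊇ FOLLOW(S) = {$, end, then}; in S→id E, the suffix after E is empty, so FOLLOW(E) ⊇ FOLLOW(S) = {$, end, then}; in E→L E then S, E is followed by then S with FIRST {then}; in L→id E K K, E is followed by K K with FIRST {end}. Thus FOLLOW(E) = {$, end, then}.
FOLLOW(L): in S→end id L S, L is followed by S with FIRST {ε, end, id, then}; in S→end id L S, the suffix after L is nullable, so FOLLOW(L) ⊇ FOLLOW(S) = {$, end, then}; in E→L E then S, L is followed by E then S with FIRST {end, id, then}. Thus FOLLOW(L) = {$, end, id, then}.
FOLLOW(K): in E→K id K then (occurrence 1), K is followed by id K then with FIRST {id}; in E→K id K then (occurrence 2), K is followed by then with FIRST {then}; in L→id E K K (occurrence 1), K is followed by K with FIRST {end}; in L→id E K K (occurrence 2), the suffix after K is empty, so FOLLOW(K) ⊇ FOLLOW(L) = {$, end, id, then}. Thus FOLLOW(K) = {$, end, id, then}.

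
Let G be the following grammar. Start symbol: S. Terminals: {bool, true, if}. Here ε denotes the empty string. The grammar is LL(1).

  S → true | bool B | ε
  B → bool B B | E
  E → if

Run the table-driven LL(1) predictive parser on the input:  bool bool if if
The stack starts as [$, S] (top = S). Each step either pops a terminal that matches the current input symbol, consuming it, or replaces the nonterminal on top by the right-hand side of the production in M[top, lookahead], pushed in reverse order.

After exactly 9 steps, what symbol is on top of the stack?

if

step 1: stack=$ S  input=bool bool if if $  — expand S → bool B
step 2: stack=$ B bool  input=bool bool if if $  — match bool
step 3: stack=$ B  input=bool if if $  — expand B → bool B B
step 4: stack=$ B B bool  input=bool if if $  — match bool
step 5: stack=$ B B  input=if if $  — expand B → E
step 6: stack=$ B E  input=if if $  — expand E → if
step 7: stack=$ B if  input=if if $  — match if
step 8: stack=$ B  input=if $  — expand B → E
step 9: stack=$ E  input=if $  — expand E → if
Stack after step 9: $ if (top = if).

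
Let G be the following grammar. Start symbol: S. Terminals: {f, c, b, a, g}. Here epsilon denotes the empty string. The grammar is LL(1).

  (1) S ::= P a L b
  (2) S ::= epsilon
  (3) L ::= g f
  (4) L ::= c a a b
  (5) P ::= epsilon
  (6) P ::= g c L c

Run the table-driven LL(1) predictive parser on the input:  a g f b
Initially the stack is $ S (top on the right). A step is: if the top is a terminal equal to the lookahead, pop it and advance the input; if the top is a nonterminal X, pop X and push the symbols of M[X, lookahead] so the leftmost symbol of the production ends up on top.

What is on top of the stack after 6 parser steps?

b

     Stack      Input      Action
  1  $ S        a g f b $  expand S ::= P a L b
  2  $ b L a P  a g f b $  expand P ::= epsilon
  3  $ b L a    a g f b $  match a
  4  $ b L      g f b $    expand L ::= g f
  5  $ b f g    g f b $    match g
  6  $ b f      f b $      match f
Stack after step 6: $ b (top = b).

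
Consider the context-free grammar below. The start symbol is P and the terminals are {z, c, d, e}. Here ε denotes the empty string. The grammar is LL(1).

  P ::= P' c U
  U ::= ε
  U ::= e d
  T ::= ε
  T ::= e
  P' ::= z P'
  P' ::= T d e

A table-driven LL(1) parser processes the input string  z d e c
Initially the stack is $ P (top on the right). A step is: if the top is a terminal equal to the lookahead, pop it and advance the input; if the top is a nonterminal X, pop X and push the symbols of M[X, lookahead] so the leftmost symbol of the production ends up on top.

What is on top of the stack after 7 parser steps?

c

step 1: stack=$ P  input=z d e c $  — expand P ::= P' c U
step 2: stack=$ U c P'  input=z d e c $  — expand P' ::= z P'
step 3: stack=$ U c P' z  input=z d e c $  — match z
step 4: stack=$ U c P'  input=d e c $  — expand P' ::= T d e
step 5: stack=$ U c e d T  input=d e c $  — expand T ::= ε
step 6: stack=$ U c e d  input=d e c $  — match d
step 7: stack=$ U c e  input=e c $  — match e
Stack after step 7: $ U c (top = c).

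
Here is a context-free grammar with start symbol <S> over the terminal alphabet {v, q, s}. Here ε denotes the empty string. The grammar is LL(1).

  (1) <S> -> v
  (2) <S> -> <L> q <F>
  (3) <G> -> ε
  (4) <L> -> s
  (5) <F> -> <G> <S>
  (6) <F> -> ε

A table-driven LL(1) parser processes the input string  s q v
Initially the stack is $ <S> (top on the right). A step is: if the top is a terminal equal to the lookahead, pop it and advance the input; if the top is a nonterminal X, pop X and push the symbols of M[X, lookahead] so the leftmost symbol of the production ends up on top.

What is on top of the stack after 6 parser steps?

     Stack        Input    Action
  1  $ <S>        s q v $  expand <S> -> <L> q <F>
  2  $ <F> q <L>  s q v $  expand <L> -> s
  3  $ <F> q s    s q v $  match s
  4  $ <F> q      q v $    match q
  5  $ <F>        v $      expand <F> -> <G> <S>
  6  $ <S> <G>    v $      expand <G> -> ε
Stack after step 6: $ <S> (top = <S>).

<S>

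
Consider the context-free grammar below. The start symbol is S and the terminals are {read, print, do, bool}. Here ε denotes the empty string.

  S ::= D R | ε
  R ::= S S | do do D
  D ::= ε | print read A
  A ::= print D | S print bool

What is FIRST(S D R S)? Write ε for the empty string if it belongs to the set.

{ε, do, print}

FIRST(D): from D::=ε we get {ε}; from D::=print read A we get {print}. So FIRST(D) = {ε, print}.
FIRST(S): from S::=D R we get {ε, do, print}; from S::=ε we get {ε}. So FIRST(S) = {ε, do, print}.
FIRST(R): from R::=S S we get {ε, do, print}; from R::=do do D we get {do}. So FIRST(R) = {ε, do, print}.
FIRST(A): from A::=print D we get {print}; from A::=S print bool we get {do, print}. So FIRST(A) = {do, print}.
FIRST(S D R S): take FIRST of each symbol in turn, carrying on past any symbol whose FIRST contains ε; result {ε, do, print}.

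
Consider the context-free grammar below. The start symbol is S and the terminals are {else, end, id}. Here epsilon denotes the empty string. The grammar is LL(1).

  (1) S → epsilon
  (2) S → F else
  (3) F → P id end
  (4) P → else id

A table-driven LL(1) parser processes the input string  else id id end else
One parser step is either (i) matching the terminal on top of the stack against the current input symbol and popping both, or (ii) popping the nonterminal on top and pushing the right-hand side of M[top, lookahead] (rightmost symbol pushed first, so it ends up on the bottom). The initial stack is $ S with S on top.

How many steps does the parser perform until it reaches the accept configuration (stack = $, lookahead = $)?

     Stack                  Input                  Action
  1  $ S                    else id id end else $  expand S → F else
  2  $ else F               else id id end else $  expand F → P id end
  3  $ else end id P        else id id end else $  expand P → else id
  4  $ else end id id else  else id id end else $  match else
  5  $ else end id id       id id end else $       match id
  6  $ else end id          id end else $          match id
  7  $ else end             end else $             match end
  8  $ else                 else $                 match else
Accept reached after 8 steps.

8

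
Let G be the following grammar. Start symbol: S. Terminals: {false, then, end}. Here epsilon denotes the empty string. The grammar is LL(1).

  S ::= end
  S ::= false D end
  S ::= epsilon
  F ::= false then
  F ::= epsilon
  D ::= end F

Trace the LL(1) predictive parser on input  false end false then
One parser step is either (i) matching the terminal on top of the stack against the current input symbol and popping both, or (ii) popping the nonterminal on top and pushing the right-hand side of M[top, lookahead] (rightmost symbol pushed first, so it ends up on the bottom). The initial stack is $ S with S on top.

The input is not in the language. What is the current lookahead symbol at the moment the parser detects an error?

     Stack             Input                   Action
  1  $ S               false end false then $  expand S ::= false D end
  2  $ end D false     false end false then $  match false
  3  $ end D           end false then $        expand D ::= end F
  4  $ end F end       end false then $        match end
  5  $ end F           false then $            expand F ::= false then
  6  $ end then false  false then $            match false
  7  $ end then        then $                  match then
  8  $ end             $                       error: top is terminal end but lookahead is $

$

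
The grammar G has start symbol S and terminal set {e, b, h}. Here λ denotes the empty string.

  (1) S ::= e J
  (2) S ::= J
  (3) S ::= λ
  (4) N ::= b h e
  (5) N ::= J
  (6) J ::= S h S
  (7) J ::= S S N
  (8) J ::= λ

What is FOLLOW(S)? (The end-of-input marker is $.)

{$, b, e, h}

FIRST(S): from S::=e J we get {e}; from S::=J we get {λ, b, e, h}; from S::=λ we get {λ}. So FIRST(S) = {λ, b, e, h}.
FIRST(N): from N::=b h e we get {b}; from N::=J we get {λ, b, e, h}. So FIRST(N) = {λ, b, e, h}.
FIRST(J): from J::=S h S we get {b, e, h}; from J::=S S N we get {λ, b, e, h}; from J::=λ we get {λ}. So FIRST(J) = {λ, b, e, h}.
FOLLOW(S) includes $ since S is the start symbol.
FOLLOW(S): in J::=S h S (occurrence 1), S is followed by h S with FIRST {h}; in J::=S h S (occurrence 2), the suffix after S is empty, so FOLLOW(S) ⊇ FOLLOW(J) = {$, b, e, h}; in J::=S S N (occurrence 1), S is followed by S N with FIRST {λ, b, e, h}; in J::=S S N (occurrence 1), the suffix after S is nullable, so FOLLOW(S) ⊇ FOLLOW(J) = {$, b, e, h}; in J::=S S N (occurrence 2), S is followed by N with FIRST {λ, b, e, h}; in J::=S S N (occurrence 2), the suffix after S is nullable, so FOLLOW(S) ⊇ FOLLOW(J) = {$, b, e, h}. Thus FOLLOW(S) = {$, b, e, h}.
FOLLOW(N): in J::=S S N, the suffix after N is empty, so FOLLOW(N) ⊇ FOLLOW(J) = {$, b, e, h}. Thus FOLLOW(N) = {$, b, e, h}.
FOLLOW(J): in S::=e J, the suffix after J is empty, so FOLLOW(J) ⊇ FOLLOW(S) = {$, b, e, h}; in S::=J, the suffix after J is empty, so FOLLOW(J) ⊇ FOLLOW(S) = {$, b, e, h}; in N::=J, the suffix after J is empty, so FOLLOW(J) ⊇ FOLLOW(N) = {$, b, e, h}. Thus FOLLOW(J) = {$, b, e, h}.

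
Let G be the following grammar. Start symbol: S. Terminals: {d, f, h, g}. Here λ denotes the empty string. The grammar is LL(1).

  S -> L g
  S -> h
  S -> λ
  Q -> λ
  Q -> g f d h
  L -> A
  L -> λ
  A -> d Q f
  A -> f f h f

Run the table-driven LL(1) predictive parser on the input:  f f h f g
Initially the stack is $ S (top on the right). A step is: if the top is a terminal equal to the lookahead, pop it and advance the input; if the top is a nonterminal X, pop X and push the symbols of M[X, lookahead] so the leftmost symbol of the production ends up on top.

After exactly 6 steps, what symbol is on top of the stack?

f

step 1: stack=$ S  input=f f h f g $  — expand S -> L g
step 2: stack=$ g L  input=f f h f g $  — expand L -> A
step 3: stack=$ g A  input=f f h f g $  — expand A -> f f h f
step 4: stack=$ g f h f f  input=f f h f g $  — match f
step 5: stack=$ g f h f  input=f h f g $  — match f
step 6: stack=$ g f h  input=h f g $  — match h
Stack after step 6: $ g f (top = f).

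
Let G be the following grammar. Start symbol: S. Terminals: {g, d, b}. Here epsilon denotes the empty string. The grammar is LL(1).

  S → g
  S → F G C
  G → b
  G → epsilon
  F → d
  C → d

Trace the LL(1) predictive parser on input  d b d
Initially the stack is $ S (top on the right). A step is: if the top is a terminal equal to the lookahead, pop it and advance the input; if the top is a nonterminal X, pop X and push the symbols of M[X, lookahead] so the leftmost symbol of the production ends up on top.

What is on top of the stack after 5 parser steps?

     Stack    Input    Action
  1  $ S      d b d $  expand S → F G C
  2  $ C G F  d b d $  expand F → d
  3  $ C G d  d b d $  match d
  4  $ C G    b d $    expand G → b
  5  $ C b    b d $    match b
Stack after step 5: $ C (top = C).

C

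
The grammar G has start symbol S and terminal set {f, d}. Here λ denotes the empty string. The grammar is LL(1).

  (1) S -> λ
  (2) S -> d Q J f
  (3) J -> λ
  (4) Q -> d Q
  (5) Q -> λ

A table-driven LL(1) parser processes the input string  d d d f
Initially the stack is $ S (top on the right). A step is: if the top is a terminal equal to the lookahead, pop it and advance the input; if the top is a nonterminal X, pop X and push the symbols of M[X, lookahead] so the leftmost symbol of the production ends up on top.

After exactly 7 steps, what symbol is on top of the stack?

J

     Stack      Input      Action
  1  $ S        d d d f $  expand S -> d Q J f
  2  $ f J Q d  d d d f $  match d
  3  $ f J Q    d d f $    expand Q -> d Q
  4  $ f J Q d  d d f $    match d
  5  $ f J Q    d f $      expand Q -> d Q
  6  $ f J Q d  d f $      match d
  7  $ f J Q    f $        expand Q -> λ
Stack after step 7: $ f J (top = J).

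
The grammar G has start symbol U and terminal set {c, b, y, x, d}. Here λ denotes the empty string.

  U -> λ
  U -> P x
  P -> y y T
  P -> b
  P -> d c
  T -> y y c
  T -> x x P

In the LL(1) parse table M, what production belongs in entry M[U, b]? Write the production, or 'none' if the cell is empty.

FIRST(P) = {b, d, y}
FIRST(T) = {x, y}
FIRST(U) = {λ, b, d, y}  (via P x)
FOLLOW(U) includes $ since U is the start symbol.
FOLLOW(U): U appears on no right-hand side. Thus FOLLOW(U) = {$}.
For U -> λ: FIRST(λ) = {λ}, so it goes in M[U, t] for t ∈ {}; since λ ∈ FIRST, also for every t ∈ FOLLOW(U) = {$}.
For U -> P x: FIRST(P x) = {b, d, y}, so it goes in M[U, t] for t ∈ {b, d, y}.

U -> P x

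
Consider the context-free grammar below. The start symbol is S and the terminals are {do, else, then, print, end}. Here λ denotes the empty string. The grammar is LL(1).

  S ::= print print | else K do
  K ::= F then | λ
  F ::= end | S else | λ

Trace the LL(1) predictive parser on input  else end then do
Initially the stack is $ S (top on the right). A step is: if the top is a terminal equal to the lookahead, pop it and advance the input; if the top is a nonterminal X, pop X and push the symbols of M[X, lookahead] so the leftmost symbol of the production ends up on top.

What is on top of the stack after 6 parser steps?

do

step 1: stack=$ S  input=else end then do $  — expand S ::= else K do
step 2: stack=$ do K else  input=else end then do $  — match else
step 3: stack=$ do K  input=end then do $  — expand K ::= F then
step 4: stack=$ do then F  input=end then do $  — expand F ::= end
step 5: stack=$ do then end  input=end then do $  — match end
step 6: stack=$ do then  input=then do $  — match then
Stack after step 6: $ do (top = do).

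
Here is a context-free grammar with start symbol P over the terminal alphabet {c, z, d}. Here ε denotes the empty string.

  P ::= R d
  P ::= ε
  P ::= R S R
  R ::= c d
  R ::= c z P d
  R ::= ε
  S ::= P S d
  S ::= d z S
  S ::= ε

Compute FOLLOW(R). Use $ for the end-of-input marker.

{$, c, d}

FIRST(R): from R::=c d we get {c}; from R::=c z P d we get {c}; from R::=ε we get {ε}. So FIRST(R) = {ε, c}.
FIRST(P): from P::=R d we get {c, d}; from P::=ε we get {ε}; from P::=R S R we get {ε, c, d}. So FIRST(P) = {ε, c, d}.
FIRST(S): from S::=P S d we get {c, d}; from S::=d z S we get {d}; from S::=ε we get {ε}. So FIRST(S) = {ε, c, d}.
FOLLOW(P) includes $ since P is the start symbol.
FOLLOW(P): in R::=c z P d, P is followed by d with FIRST {d}; in S::=P S d, P is followed by S d with FIRST {c, d}. Thus FOLLOW(P) = {$, c, d}.
FOLLOW(R): in P::=R d, R is followed by d with FIRST {d}; in P::=R S R (occurrence 1), R is followed by S R with FIRST {ε, c, d}; in P::=R S R (occurrence 1), the suffix after R is nullable, so FOLLOW(R) ⊇ FOLLOW(P) = {$, c, d}; in P::=R S R (occurrence 2), the suffix after R is empty, so FOLLOW(R) ⊇ FOLLOW(P) = {$, c, d}. Thus FOLLOW(R) = {$, c, d}.
FOLLOW(S): in P::=R S R, S is followed by R with FIRST {ε, c}; in P::=R S R, the suffix after S is nullable, so FOLLOW(S) ⊇ FOLLOW(P) = {$, c, d}; in S::=P S d, S is followed by d with FIRST {d}; in S::=d z S, the suffix after S is empty (adds nothing new). Thus FOLLOW(S) = {$, c, d}.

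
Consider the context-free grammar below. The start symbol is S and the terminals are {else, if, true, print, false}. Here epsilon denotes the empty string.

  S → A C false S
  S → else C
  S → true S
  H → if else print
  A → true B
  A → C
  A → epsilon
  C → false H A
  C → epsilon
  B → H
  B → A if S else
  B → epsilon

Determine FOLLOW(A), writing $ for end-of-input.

{$, else, false, if}

FIRST(H) = {if}
FIRST(C) = {epsilon, false}
FIRST(A) = {epsilon, false, true}  (via C)
FIRST(S) = {else, false, true}  (via A C false S)
FIRST(B) = {epsilon, false, if, true}  (via H, A if S else)
FOLLOW(S) includes $ since S is the start symbol.
FOLLOW(S): in S→A C false S, the suffix after S is empty (adds nothing new); in S→true S, the suffix after S is empty (adds nothing new); in B→A if S else, S is followed by else with FIRST {else}. Thus FOLLOW(S) = {$, else}.
FOLLOW(H): in C→false H A, H is followed by A with FIRST {epsilon, false, true}; in C→false H A, the suffix after H is nullable, so FOLLOW(H) ⊇ FOLLOW(C) = {$, else, false, if}; in B→H, the suffix after H is empty, so FOLLOW(H) ⊇ FOLLOW(B) = {$, else, false, if}. Thus FOLLOW(H) = {$, else, false, if, true}.
FOLLOW(A): in S→A C false S, A is followed by C false S with FIRST {false}; in C→false H A, the suffix after A is empty, so FOLLOW(A) ⊇ FOLLOW(C) = {$, else, false, if}; in B→A if S else, A is followed by if S else with FIRST {if}. Thus FOLLOW(A) = {$, else, false, if}.
FOLLOW(C): in S→A C false S, C is followed by false S with FIRST {false}; in S→else C, the suffix after C is empty, so FOLLOW(C) ⊇ FOLLOW(S) = {$, else}; in A→C, the suffix after C is empty, so FOLLOW(C) ⊇ FOLLOW(A) = {$, else, false, if}. Thus FOLLOW(C) = {$, else, false, if}.
FOLLOW(B): in A→true B, the suffix after B is empty, so FOLLOW(B) ⊇ FOLLOW(A) = {$, else, false, if}. Thus FOLLOW(B) = {$, else, false, if}.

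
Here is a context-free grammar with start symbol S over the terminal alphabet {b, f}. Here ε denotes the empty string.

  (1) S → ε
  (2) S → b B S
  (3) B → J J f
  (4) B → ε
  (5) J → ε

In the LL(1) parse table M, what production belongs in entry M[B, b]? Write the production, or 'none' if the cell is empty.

FIRST(S) = {ε, b}
FIRST(J) = {ε}
FIRST(B) = {ε, f}  (via J J f)
FOLLOW(S) includes $ since S is the start symbol.
FOLLOW(S): in S→b B S, the suffix after S is empty (adds nothing new). Thus FOLLOW(S) = {$}.
FOLLOW(B): in S→b B S, B is followed by S with FIRST {ε, b}; in S→b B S, the suffix after B is nullable, so FOLLOW(B) ⊇ FOLLOW(S) = {$}. Thus FOLLOW(B) = {$, b}.
For B → J J f: FIRST(J J f) = {f}, so it goes in M[B, t] for t ∈ {f}.
For B → ε: FIRST(ε) = {ε}, so it goes in M[B, t] for t ∈ {}; since ε ∈ FIRST, also for every t ∈ FOLLOW(B) = {$, b}.

B → ε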